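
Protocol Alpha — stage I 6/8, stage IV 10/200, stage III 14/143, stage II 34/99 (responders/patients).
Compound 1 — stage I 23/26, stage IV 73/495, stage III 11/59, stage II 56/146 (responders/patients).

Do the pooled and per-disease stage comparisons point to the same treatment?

Yes

Stage I: Protocol Alpha 6/8 = 75.0%, Compound 1 23/26 = 88.5% → Compound 1
Stage IV: Protocol Alpha 10/200 = 5.0%, Compound 1 73/495 = 14.7% → Compound 1
Stage III: Protocol Alpha 14/143 = 9.8%, Compound 1 11/59 = 18.6% → Compound 1
Stage II: Protocol Alpha 34/99 = 34.3%, Compound 1 56/146 = 38.4% → Compound 1
Overall: Protocol Alpha 64/450 = 14.2%, Compound 1 163/726 = 22.5% → Compound 1
Compound 1 wins overall and in every disease group — no reversal.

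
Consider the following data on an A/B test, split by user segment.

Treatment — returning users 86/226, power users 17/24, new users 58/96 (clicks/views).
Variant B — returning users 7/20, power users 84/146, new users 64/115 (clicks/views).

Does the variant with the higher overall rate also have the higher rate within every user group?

No

Returning users: Treatment 86/226 = 38.1%, Variant B 7/20 = 35.0% → Treatment
Power users: Treatment 17/24 = 70.8%, Variant B 84/146 = 57.5% → Treatment
New users: Treatment 58/96 = 60.4%, Variant B 64/115 = 55.7% → Treatment
Overall: Treatment 161/346 = 46.5%, Variant B 155/281 = 55.2% → Variant B
Treatment wins each user group but Variant B wins overall — the comparison reverses. Treatment's views skew toward returning users, which has a lower base rate.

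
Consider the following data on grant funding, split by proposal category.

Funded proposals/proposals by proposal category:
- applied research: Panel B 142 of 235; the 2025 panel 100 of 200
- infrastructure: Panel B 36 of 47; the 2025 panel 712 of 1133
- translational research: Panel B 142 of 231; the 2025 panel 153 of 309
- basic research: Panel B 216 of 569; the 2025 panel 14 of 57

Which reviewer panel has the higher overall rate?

Applied research: Panel B 142/235 = 60.4%, the 2025 panel 100/200 = 50.0% → Panel B
Infrastructure: Panel B 36/47 = 76.6%, the 2025 panel 712/1133 = 62.8% → Panel B
Translational research: Panel B 142/231 = 61.5%, the 2025 panel 153/309 = 49.5% → Panel B
Basic research: Panel B 216/569 = 38.0%, the 2025 panel 14/57 = 24.6% → Panel B
Overall: Panel B 536/1082 = 49.5%, the 2025 panel 979/1699 = 57.6% → the 2025 panel
(Panel B wins every proposal group but the 2025 panel wins overall — Panel B's proposals skew toward the low-rate basic research group.)

the 2025 panel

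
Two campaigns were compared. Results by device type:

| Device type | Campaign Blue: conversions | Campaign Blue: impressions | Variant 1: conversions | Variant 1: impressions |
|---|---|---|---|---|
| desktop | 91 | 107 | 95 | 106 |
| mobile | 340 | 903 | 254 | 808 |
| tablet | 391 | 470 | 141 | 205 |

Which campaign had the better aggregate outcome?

Campaign Blue

Desktop: Campaign Blue 91/107 = 85.0%, Variant 1 95/106 = 89.6% → Variant 1
Mobile: Campaign Blue 340/903 = 37.7%, Variant 1 254/808 = 31.4% → Campaign Blue
Tablet: Campaign Blue 391/470 = 83.2%, Variant 1 141/205 = 68.8% → Campaign Blue
Overall: Campaign Blue 822/1480 = 55.5%, Variant 1 490/1119 = 43.8% → Campaign Blue
(Neither sweeps every device group, but Campaign Blue has the higher pooled rate.)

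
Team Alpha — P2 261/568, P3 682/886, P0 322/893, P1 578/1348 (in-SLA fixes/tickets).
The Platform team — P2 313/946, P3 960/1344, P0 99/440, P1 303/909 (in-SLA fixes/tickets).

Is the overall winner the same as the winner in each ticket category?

P2: Team Alpha 261/568 = 46.0%, the Platform team 313/946 = 33.1% → Team Alpha
P3: Team Alpha 682/886 = 77.0%, the Platform team 960/1344 = 71.4% → Team Alpha
P0: Team Alpha 322/893 = 36.1%, the Platform team 99/440 = 22.5% → Team Alpha
P1: Team Alpha 578/1348 = 42.9%, the Platform team 303/909 = 33.3% → Team Alpha
Overall: Team Alpha 1843/3695 = 49.9%, the Platform team 1675/3639 = 46.0% → Team Alpha
Team Alpha wins overall and in every ticket group — no reversal.

Yes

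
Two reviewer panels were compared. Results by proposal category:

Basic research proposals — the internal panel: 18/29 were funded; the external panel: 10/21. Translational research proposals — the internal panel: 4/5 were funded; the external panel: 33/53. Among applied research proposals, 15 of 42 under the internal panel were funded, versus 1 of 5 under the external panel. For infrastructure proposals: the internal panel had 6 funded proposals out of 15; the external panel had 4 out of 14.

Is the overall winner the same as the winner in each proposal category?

Basic research: the internal panel 18/29 = 62.1%, the external panel 10/21 = 47.6% → the internal panel
Translational research: the internal panel 4/5 = 80.0%, the external panel 33/53 = 62.3% → the internal panel
Applied research: the internal panel 15/42 = 35.7%, the external panel 1/5 = 20.0% → the internal panel
Infrastructure: the internal panel 6/15 = 40.0%, the external panel 4/14 = 28.6% → the internal panel
Overall: the internal panel 43/91 = 47.3%, the external panel 48/93 = 51.6% → the external panel
The internal panel wins each proposal group but the external panel wins overall — the comparison reverses. The internal panel's proposals skew toward applied research, which has a lower base rate.

No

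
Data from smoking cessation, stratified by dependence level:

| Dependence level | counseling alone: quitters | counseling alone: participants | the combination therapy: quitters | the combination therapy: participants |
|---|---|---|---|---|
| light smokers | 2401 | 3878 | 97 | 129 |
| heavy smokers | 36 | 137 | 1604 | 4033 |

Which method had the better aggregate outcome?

counseling alone

Light smokers: counseling alone 2401/3878 = 61.9%, the combination therapy 97/129 = 75.2% → the combination therapy
Heavy smokers: counseling alone 36/137 = 26.3%, the combination therapy 1604/4033 = 39.8% → the combination therapy
Overall: counseling alone 2437/4015 = 60.7%, the combination therapy 1701/4162 = 40.9% → counseling alone
(The combination therapy wins every dependence group but counseling alone wins overall — the combination therapy's participants skew toward the low-rate heavy smokers group.)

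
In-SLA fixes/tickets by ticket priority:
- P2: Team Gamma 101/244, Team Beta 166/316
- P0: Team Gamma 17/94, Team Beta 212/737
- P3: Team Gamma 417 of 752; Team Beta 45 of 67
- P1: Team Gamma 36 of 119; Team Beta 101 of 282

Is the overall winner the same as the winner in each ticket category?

No

P2: Team Gamma 101/244 = 41.4%, Team Beta 166/316 = 52.5% → Team Beta
P0: Team Gamma 17/94 = 18.1%, Team Beta 212/737 = 28.8% → Team Beta
P3: Team Gamma 417/752 = 55.5%, Team Beta 45/67 = 67.2% → Team Beta
P1: Team Gamma 36/119 = 30.3%, Team Beta 101/282 = 35.8% → Team Beta
Overall: Team Gamma 571/1209 = 47.2%, Team Beta 524/1402 = 37.4% → Team Gamma
Team Beta wins each ticket group but Team Gamma wins overall — the comparison reverses. Team Beta's tickets skew toward P0, which has a lower base rate.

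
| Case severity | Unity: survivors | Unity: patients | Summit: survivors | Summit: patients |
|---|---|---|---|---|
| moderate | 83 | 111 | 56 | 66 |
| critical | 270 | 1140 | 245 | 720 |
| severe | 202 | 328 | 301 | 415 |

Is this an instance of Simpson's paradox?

Moderate: Unity 83/111 = 74.8%, Summit 56/66 = 84.8% → Summit
Critical: Unity 270/1140 = 23.7%, Summit 245/720 = 34.0% → Summit
Severe: Unity 202/328 = 61.6%, Summit 301/415 = 72.5% → Summit
Overall: Unity 555/1579 = 35.1%, Summit 602/1201 = 50.1% → Summit
Summit wins overall and in every case group — no reversal.

No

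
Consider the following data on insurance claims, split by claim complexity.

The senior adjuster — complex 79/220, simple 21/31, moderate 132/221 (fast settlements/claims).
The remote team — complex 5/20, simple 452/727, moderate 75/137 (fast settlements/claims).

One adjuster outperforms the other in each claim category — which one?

the senior adjuster

Complex: the senior adjuster 79/220 = 35.9%, the remote team 5/20 = 25.0% → the senior adjuster
Simple: the senior adjuster 21/31 = 67.7%, the remote team 452/727 = 62.2% → the senior adjuster
Moderate: the senior adjuster 132/221 = 59.7%, the remote team 75/137 = 54.7% → the senior adjuster
The senior adjuster has the higher rate in all 3 groups.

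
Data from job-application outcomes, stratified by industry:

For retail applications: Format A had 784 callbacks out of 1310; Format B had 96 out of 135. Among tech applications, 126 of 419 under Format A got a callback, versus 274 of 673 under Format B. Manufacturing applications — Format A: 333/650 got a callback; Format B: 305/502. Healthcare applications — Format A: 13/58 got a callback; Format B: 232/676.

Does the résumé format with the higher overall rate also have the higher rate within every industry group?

Retail: Format A 784/1310 = 59.8%, Format B 96/135 = 71.1% → Format B
Tech: Format A 126/419 = 30.1%, Format B 274/673 = 40.7% → Format B
Manufacturing: Format A 333/650 = 51.2%, Format B 305/502 = 60.8% → Format B
Healthcare: Format A 13/58 = 22.4%, Format B 232/676 = 34.3% → Format B
Overall: Format A 1256/2437 = 51.5%, Format B 907/1986 = 45.7% → Format A
Format B wins each industry group but Format A wins overall — the comparison reverses. Format B's applications skew toward healthcare, which has a lower base rate.

No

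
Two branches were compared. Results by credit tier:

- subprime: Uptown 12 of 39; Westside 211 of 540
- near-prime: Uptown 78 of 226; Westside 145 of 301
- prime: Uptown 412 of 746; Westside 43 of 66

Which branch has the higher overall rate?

Subprime: Uptown 12/39 = 30.8%, Westside 211/540 = 39.1% → Westside
Near-prime: Uptown 78/226 = 34.5%, Westside 145/301 = 48.2% → Westside
Prime: Uptown 412/746 = 55.2%, Westside 43/66 = 65.2% → Westside
Overall: Uptown 502/1011 = 49.7%, Westside 399/907 = 44.0% → Uptown
(Westside wins every credit group but Uptown wins overall — Westside's applications skew toward the low-rate subprime group.)

Uptown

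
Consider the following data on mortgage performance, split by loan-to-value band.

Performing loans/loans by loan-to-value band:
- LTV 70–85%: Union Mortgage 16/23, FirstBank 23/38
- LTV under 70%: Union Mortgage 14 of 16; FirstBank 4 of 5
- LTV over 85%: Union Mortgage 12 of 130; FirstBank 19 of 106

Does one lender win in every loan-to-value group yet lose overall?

No

LTV 70–85%: Union Mortgage 16/23 = 69.6%, FirstBank 23/38 = 60.5% → Union Mortgage
LTV under 70%: Union Mortgage 14/16 = 87.5%, FirstBank 4/5 = 80.0% → Union Mortgage
LTV over 85%: Union Mortgage 12/130 = 9.2%, FirstBank 19/106 = 17.9% → FirstBank
Overall: Union Mortgage 42/169 = 24.9%, FirstBank 46/149 = 30.9% → FirstBank
Neither sweeps: Union Mortgage wins 2 of 3 groups, FirstBank wins 1. FirstBank wins overall but not every group — no Simpson reversal.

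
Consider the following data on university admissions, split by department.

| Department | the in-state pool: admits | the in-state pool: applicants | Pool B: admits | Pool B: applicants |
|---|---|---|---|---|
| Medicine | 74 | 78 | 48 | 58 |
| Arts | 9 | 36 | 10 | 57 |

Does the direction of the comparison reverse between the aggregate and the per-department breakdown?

No

Medicine: the in-state pool 74/78 = 94.9%, Pool B 48/58 = 82.8% → the in-state pool
Arts: the in-state pool 9/36 = 25.0%, Pool B 10/57 = 17.5% → the in-state pool
Overall: the in-state pool 83/114 = 72.8%, Pool B 58/115 = 50.4% → the in-state pool
The in-state pool wins overall and in every department group — no reversal.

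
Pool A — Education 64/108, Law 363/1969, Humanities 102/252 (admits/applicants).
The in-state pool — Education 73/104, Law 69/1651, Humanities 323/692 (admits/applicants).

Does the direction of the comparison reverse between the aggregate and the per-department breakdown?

Education: Pool A 64/108 = 59.3%, the in-state pool 73/104 = 70.2% → the in-state pool
Law: Pool A 363/1969 = 18.4%, the in-state pool 69/1651 = 4.2% → Pool A
Humanities: Pool A 102/252 = 40.5%, the in-state pool 323/692 = 46.7% → the in-state pool
Overall: Pool A 529/2329 = 22.7%, the in-state pool 465/2447 = 19.0% → Pool A
Neither sweeps: Pool A wins 1 of 3 groups, the in-state pool wins 2. Pool A wins overall but not every group — no Simpson reversal.

No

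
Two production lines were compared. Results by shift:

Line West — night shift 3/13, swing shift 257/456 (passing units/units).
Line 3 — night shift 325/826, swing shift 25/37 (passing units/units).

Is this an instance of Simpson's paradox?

Yes

Night shift: Line West 3/13 = 23.1%, Line 3 325/826 = 39.3% → Line 3
Swing shift: Line West 257/456 = 56.4%, Line 3 25/37 = 67.6% → Line 3
Overall: Line West 260/469 = 55.4%, Line 3 350/863 = 40.6% → Line West
Line 3 wins each shift group but Line West wins overall — the comparison reverses. Line 3's units skew toward night shift, which has a lower base rate.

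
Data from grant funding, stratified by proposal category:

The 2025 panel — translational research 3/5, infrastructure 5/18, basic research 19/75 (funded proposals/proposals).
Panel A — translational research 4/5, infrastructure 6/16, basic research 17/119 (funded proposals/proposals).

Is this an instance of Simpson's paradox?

Translational research: the 2025 panel 3/5 = 60.0%, Panel A 4/5 = 80.0% → Panel A
Infrastructure: the 2025 panel 5/18 = 27.8%, Panel A 6/16 = 37.5% → Panel A
Basic research: the 2025 panel 19/75 = 25.3%, Panel A 17/119 = 14.3% → the 2025 panel
Overall: the 2025 panel 27/98 = 27.6%, Panel A 27/140 = 19.3% → the 2025 panel
Neither sweeps: the 2025 panel wins 1 of 3 groups, Panel A wins 2. The 2025 panel wins overall but not every group — no Simpson reversal.

No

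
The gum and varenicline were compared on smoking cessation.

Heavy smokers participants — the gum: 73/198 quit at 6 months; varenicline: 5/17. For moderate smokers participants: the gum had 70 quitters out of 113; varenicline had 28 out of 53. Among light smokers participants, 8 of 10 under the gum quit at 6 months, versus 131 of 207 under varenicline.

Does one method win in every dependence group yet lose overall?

Yes

Heavy smokers: the gum 73/198 = 36.9%, varenicline 5/17 = 29.4% → the gum
Moderate smokers: the gum 70/113 = 61.9%, varenicline 28/53 = 52.8% → the gum
Light smokers: the gum 8/10 = 80.0%, varenicline 131/207 = 63.3% → the gum
Overall: the gum 151/321 = 47.0%, varenicline 164/277 = 59.2% → varenicline
The gum wins each dependence group but varenicline wins overall — the comparison reverses. The gum's participants skew toward heavy smokers, which has a lower base rate.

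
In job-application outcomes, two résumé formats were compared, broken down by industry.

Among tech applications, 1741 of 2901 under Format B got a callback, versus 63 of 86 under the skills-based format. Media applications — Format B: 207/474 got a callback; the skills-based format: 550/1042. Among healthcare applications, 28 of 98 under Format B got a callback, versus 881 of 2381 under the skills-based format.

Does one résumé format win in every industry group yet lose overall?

Tech: Format B 1741/2901 = 60.0%, the skills-based format 63/86 = 73.3% → the skills-based format
Media: Format B 207/474 = 43.7%, the skills-based format 550/1042 = 52.8% → the skills-based format
Healthcare: Format B 28/98 = 28.6%, the skills-based format 881/2381 = 37.0% → the skills-based format
Overall: Format B 1976/3473 = 56.9%, the skills-based format 1494/3509 = 42.6% → Format B
The skills-based format wins each industry group but Format B wins overall — the comparison reverses. The skills-based format's applications skew toward healthcare, which has a lower base rate.

Yes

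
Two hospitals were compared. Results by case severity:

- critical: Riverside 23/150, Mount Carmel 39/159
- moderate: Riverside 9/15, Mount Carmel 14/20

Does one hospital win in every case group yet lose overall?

Critical: Riverside 23/150 = 15.3%, Mount Carmel 39/159 = 24.5% → Mount Carmel
Moderate: Riverside 9/15 = 60.0%, Mount Carmel 14/20 = 70.0% → Mount Carmel
Overall: Riverside 32/165 = 19.4%, Mount Carmel 53/179 = 29.6% → Mount Carmel
Mount Carmel wins overall and in every case group — no reversal.

No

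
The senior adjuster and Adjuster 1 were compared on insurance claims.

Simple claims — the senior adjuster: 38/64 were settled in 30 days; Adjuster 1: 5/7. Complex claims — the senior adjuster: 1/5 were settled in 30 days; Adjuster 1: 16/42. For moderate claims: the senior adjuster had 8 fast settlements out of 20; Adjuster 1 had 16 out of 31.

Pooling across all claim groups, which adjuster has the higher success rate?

Simple: the senior adjuster 38/64 = 59.4%, Adjuster 1 5/7 = 71.4% → Adjuster 1
Complex: the senior adjuster 1/5 = 20.0%, Adjuster 1 16/42 = 38.1% → Adjuster 1
Moderate: the senior adjuster 8/20 = 40.0%, Adjuster 1 16/31 = 51.6% → Adjuster 1
Overall: the senior adjuster 47/89 = 52.8%, Adjuster 1 37/80 = 46.2% → the senior adjuster
(Adjuster 1 wins every claim group but the senior adjuster wins overall — Adjuster 1's claims skew toward the low-rate complex group.)

the senior adjuster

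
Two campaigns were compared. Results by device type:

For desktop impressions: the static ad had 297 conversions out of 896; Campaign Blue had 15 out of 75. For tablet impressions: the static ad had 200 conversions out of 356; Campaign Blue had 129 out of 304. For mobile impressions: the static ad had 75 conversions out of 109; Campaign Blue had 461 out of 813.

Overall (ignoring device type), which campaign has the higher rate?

Campaign Blue

Desktop: the static ad 297/896 = 33.1%, Campaign Blue 15/75 = 20.0% → the static ad
Tablet: the static ad 200/356 = 56.2%, Campaign Blue 129/304 = 42.4% → the static ad
Mobile: the static ad 75/109 = 68.8%, Campaign Blue 461/813 = 56.7% → the static ad
Overall: the static ad 572/1361 = 42.0%, Campaign Blue 605/1192 = 50.8% → Campaign Blue
(The static ad wins every device group but Campaign Blue wins overall — the static ad's impressions skew toward the low-rate desktop group.)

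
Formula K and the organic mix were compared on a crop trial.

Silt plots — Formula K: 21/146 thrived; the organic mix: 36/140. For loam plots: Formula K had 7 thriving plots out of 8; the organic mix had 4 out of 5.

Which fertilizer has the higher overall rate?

Silt: Formula K 21/146 = 14.4%, the organic mix 36/140 = 25.7% → the organic mix
Loam: Formula K 7/8 = 87.5%, the organic mix 4/5 = 80.0% → Formula K
Overall: Formula K 28/154 = 18.2%, the organic mix 40/145 = 27.6% → the organic mix
(Neither sweeps every soil group, but the organic mix has the higher pooled rate.)

the organic mix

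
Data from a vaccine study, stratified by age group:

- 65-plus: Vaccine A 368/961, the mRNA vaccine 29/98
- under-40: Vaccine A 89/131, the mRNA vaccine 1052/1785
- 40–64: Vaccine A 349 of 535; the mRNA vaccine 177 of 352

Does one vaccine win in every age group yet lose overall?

Yes

65-plus: Vaccine A 368/961 = 38.3%, the mRNA vaccine 29/98 = 29.6% → Vaccine A
Under-40: Vaccine A 89/131 = 67.9%, the mRNA vaccine 1052/1785 = 58.9% → Vaccine A
40–64: Vaccine A 349/535 = 65.2%, the mRNA vaccine 177/352 = 50.3% → Vaccine A
Overall: Vaccine A 806/1627 = 49.5%, the mRNA vaccine 1258/2235 = 56.3% → the mRNA vaccine
Vaccine A wins each age group but the mRNA vaccine wins overall — the comparison reverses. Vaccine A's recipients skew toward 65-plus, which has a lower base rate.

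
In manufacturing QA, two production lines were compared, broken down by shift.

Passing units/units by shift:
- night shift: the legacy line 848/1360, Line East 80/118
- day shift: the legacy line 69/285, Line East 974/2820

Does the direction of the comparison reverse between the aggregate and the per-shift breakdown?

Night shift: the legacy line 848/1360 = 62.4%, Line East 80/118 = 67.8% → Line East
Day shift: the legacy line 69/285 = 24.2%, Line East 974/2820 = 34.5% → Line East
Overall: the legacy line 917/1645 = 55.7%, Line East 1054/2938 = 35.9% → the legacy line
Line East wins each shift group but the legacy line wins overall — the comparison reverses. Line East's units skew toward day shift, which has a lower base rate.

Yes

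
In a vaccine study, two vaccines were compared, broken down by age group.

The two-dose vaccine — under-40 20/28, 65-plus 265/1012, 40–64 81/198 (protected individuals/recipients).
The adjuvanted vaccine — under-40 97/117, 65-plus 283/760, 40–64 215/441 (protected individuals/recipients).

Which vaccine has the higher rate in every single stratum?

the adjuvanted vaccine

Under-40: the two-dose vaccine 20/28 = 71.4%, the adjuvanted vaccine 97/117 = 82.9% → the adjuvanted vaccine
65-plus: the two-dose vaccine 265/1012 = 26.2%, the adjuvanted vaccine 283/760 = 37.2% → the adjuvanted vaccine
40–64: the two-dose vaccine 81/198 = 40.9%, the adjuvanted vaccine 215/441 = 48.8% → the adjuvanted vaccine
The adjuvanted vaccine has the higher rate in all 3 groups.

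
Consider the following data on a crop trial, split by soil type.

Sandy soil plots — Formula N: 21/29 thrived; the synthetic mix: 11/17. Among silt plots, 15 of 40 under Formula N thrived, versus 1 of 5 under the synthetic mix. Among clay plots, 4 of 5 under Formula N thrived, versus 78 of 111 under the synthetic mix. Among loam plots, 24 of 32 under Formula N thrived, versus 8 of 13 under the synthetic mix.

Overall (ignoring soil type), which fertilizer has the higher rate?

Sandy soil: Formula N 21/29 = 72.4%, the synthetic mix 11/17 = 64.7% → Formula N
Silt: Formula N 15/40 = 37.5%, the synthetic mix 1/5 = 20.0% → Formula N
Clay: Formula N 4/5 = 80.0%, the synthetic mix 78/111 = 70.3% → Formula N
Loam: Formula N 24/32 = 75.0%, the synthetic mix 8/13 = 61.5% → Formula N
Overall: Formula N 64/106 = 60.4%, the synthetic mix 98/146 = 67.1% → the synthetic mix
(Formula N wins every soil group but the synthetic mix wins overall — Formula N's plots skew toward the low-rate silt group.)

the synthetic mix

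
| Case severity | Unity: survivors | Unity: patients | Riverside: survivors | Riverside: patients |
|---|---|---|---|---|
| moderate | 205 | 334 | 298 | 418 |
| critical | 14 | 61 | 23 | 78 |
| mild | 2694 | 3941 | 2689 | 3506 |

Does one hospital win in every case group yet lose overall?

Moderate: Unity 205/334 = 61.4%, Riverside 298/418 = 71.3% → Riverside
Critical: Unity 14/61 = 23.0%, Riverside 23/78 = 29.5% → Riverside
Mild: Unity 2694/3941 = 68.4%, Riverside 2689/3506 = 76.7% → Riverside
Overall: Unity 2913/4336 = 67.2%, Riverside 3010/4002 = 75.2% → Riverside
Riverside wins overall and in every case group — no reversal.

No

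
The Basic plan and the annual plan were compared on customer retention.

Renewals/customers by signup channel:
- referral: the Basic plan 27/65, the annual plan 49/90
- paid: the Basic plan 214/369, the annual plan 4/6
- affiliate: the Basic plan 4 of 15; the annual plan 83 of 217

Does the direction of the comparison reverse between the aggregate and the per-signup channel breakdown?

Yes

Referral: the Basic plan 27/65 = 41.5%, the annual plan 49/90 = 54.4% → the annual plan
Paid: the Basic plan 214/369 = 58.0%, the annual plan 4/6 = 66.7% → the annual plan
Affiliate: the Basic plan 4/15 = 26.7%, the annual plan 83/217 = 38.2% → the annual plan
Overall: the Basic plan 245/449 = 54.6%, the annual plan 136/313 = 43.5% → the Basic plan
The annual plan wins each signup group but the Basic plan wins overall — the comparison reverses. The annual plan's customers skew toward affiliate, which has a lower base rate.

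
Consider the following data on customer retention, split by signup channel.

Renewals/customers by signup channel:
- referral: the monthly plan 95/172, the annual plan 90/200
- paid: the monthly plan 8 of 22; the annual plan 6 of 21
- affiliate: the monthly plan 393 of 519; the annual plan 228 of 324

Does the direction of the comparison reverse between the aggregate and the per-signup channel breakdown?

Referral: the monthly plan 95/172 = 55.2%, the annual plan 90/200 = 45.0% → the monthly plan
Paid: the monthly plan 8/22 = 36.4%, the annual plan 6/21 = 28.6% → the monthly plan
Affiliate: the monthly plan 393/519 = 75.7%, the annual plan 228/324 = 70.4% → the monthly plan
Overall: the monthly plan 496/713 = 69.6%, the annual plan 324/545 = 59.4% → the monthly plan
The monthly plan wins overall and in every signup group — no reversal.

No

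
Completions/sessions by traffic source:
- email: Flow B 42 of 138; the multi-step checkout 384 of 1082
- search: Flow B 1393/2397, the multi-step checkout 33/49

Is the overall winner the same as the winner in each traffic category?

No

Email: Flow B 42/138 = 30.4%, the multi-step checkout 384/1082 = 35.5% → the multi-step checkout
Search: Flow B 1393/2397 = 58.1%, the multi-step checkout 33/49 = 67.3% → the multi-step checkout
Overall: Flow B 1435/2535 = 56.6%, the multi-step checkout 417/1131 = 36.9% → Flow B
The multi-step checkout wins each traffic group but Flow B wins overall — the comparison reverses. The multi-step checkout's sessions skew toward email, which has a lower base rate.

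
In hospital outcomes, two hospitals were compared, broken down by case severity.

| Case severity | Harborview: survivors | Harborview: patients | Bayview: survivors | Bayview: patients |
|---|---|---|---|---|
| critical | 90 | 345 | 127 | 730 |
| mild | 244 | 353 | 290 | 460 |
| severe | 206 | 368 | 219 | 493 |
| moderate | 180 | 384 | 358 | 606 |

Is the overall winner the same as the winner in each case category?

No

Critical: Harborview 90/345 = 26.1%, Bayview 127/730 = 17.4% → Harborview
Mild: Harborview 244/353 = 69.1%, Bayview 290/460 = 63.0% → Harborview
Severe: Harborview 206/368 = 56.0%, Bayview 219/493 = 44.4% → Harborview
Moderate: Harborview 180/384 = 46.9%, Bayview 358/606 = 59.1% → Bayview
Overall: Harborview 720/1450 = 49.7%, Bayview 994/2289 = 43.4% → Harborview
Neither sweeps: Harborview wins 3 of 4 groups, Bayview wins 1. Harborview wins overall but not every group — no Simpson reversal.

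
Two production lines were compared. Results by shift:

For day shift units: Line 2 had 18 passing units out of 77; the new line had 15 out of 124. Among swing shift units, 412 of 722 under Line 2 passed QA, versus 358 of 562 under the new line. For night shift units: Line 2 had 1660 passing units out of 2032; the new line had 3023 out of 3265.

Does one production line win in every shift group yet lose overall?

Day shift: Line 2 18/77 = 23.4%, the new line 15/124 = 12.1% → Line 2
Swing shift: Line 2 412/722 = 57.1%, the new line 358/562 = 63.7% → the new line
Night shift: Line 2 1660/2032 = 81.7%, the new line 3023/3265 = 92.6% → the new line
Overall: Line 2 2090/2831 = 73.8%, the new line 3396/3951 = 86.0% → the new line
Neither sweeps: Line 2 wins 1 of 3 groups, the new line wins 2. The new line wins overall but not every group — no Simpson reversal.

No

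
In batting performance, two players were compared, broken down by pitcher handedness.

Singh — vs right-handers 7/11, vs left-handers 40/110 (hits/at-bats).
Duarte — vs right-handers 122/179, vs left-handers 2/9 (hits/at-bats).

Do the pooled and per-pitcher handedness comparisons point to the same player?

No

Vs right-handers: Singh 7/11 = 63.6%, Duarte 122/179 = 68.2% → Duarte
Vs left-handers: Singh 40/110 = 36.4%, Duarte 2/9 = 22.2% → Singh
Overall: Singh 47/121 = 38.8%, Duarte 124/188 = 66.0% → Duarte
Neither sweeps: Singh wins 1 of 2 groups, Duarte wins 1. Duarte wins overall but not every group — no Simpson reversal.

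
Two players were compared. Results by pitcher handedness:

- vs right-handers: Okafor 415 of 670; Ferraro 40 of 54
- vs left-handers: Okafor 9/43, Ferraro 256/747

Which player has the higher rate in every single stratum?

Vs right-handers: Okafor 415/670 = 61.9%, Ferraro 40/54 = 74.1% → Ferraro
Vs left-handers: Okafor 9/43 = 20.9%, Ferraro 256/747 = 34.3% → Ferraro
Ferraro has the higher rate in both groups.

Ferraro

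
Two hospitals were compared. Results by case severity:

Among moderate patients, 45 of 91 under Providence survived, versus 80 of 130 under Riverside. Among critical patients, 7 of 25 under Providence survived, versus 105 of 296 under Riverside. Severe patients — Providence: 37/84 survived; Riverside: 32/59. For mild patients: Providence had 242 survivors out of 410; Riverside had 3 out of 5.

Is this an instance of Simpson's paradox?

Yes

Moderate: Providence 45/91 = 49.5%, Riverside 80/130 = 61.5% → Riverside
Critical: Providence 7/25 = 28.0%, Riverside 105/296 = 35.5% → Riverside
Severe: Providence 37/84 = 44.0%, Riverside 32/59 = 54.2% → Riverside
Mild: Providence 242/410 = 59.0%, Riverside 3/5 = 60.0% → Riverside
Overall: Providence 331/610 = 54.3%, Riverside 220/490 = 44.9% → Providence
Riverside wins each case group but Providence wins overall — the comparison reverses. Riverside's patients skew toward critical, which has a lower base rate.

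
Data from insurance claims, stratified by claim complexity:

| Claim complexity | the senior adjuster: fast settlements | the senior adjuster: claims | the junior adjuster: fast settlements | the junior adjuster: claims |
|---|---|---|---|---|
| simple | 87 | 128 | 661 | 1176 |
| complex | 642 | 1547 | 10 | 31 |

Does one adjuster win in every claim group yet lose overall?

Yes

Simple: the senior adjuster 87/128 = 68.0%, the junior adjuster 661/1176 = 56.2% → the senior adjuster
Complex: the senior adjuster 642/1547 = 41.5%, the junior adjuster 10/31 = 32.3% → the senior adjuster
Overall: the senior adjuster 729/1675 = 43.5%, the junior adjuster 671/1207 = 55.6% → the junior adjuster
The senior adjuster wins each claim group but the junior adjuster wins overall — the comparison reverses. The senior adjuster's claims skew toward complex, which has a lower base rate.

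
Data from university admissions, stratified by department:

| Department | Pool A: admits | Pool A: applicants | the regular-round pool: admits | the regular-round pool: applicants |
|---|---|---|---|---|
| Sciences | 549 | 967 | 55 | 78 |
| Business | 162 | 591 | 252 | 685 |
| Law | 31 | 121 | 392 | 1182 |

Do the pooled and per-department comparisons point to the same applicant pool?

Sciences: Pool A 549/967 = 56.8%, the regular-round pool 55/78 = 70.5% → the regular-round pool
Business: Pool A 162/591 = 27.4%, the regular-round pool 252/685 = 36.8% → the regular-round pool
Law: Pool A 31/121 = 25.6%, the regular-round pool 392/1182 = 33.2% → the regular-round pool
Overall: Pool A 742/1679 = 44.2%, the regular-round pool 699/1945 = 35.9% → Pool A
The regular-round pool wins each department group but Pool A wins overall — the comparison reverses. The regular-round pool's applicants skew toward Law, which has a lower base rate.

No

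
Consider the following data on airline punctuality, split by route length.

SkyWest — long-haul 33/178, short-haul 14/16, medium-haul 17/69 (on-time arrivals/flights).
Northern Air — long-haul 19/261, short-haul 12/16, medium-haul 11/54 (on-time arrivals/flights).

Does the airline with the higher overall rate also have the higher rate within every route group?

Yes

Long-haul: SkyWest 33/178 = 18.5%, Northern Air 19/261 = 7.3% → SkyWest
Short-haul: SkyWest 14/16 = 87.5%, Northern Air 12/16 = 75.0% → SkyWest
Medium-haul: SkyWest 17/69 = 24.6%, Northern Air 11/54 = 20.4% → SkyWest
Overall: SkyWest 64/263 = 24.3%, Northern Air 42/331 = 12.7% → SkyWest
SkyWest wins overall and in every route group — no reversal.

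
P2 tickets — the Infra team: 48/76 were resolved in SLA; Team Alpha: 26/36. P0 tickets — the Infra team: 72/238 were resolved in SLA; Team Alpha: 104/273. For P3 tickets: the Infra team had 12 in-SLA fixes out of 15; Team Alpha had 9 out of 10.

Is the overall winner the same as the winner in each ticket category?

Yes

P2: the Infra team 48/76 = 63.2%, Team Alpha 26/36 = 72.2% → Team Alpha
P0: the Infra team 72/238 = 30.3%, Team Alpha 104/273 = 38.1% → Team Alpha
P3: the Infra team 12/15 = 80.0%, Team Alpha 9/10 = 90.0% → Team Alpha
Overall: the Infra team 132/329 = 40.1%, Team Alpha 139/319 = 43.6% → Team Alpha
Team Alpha wins overall and in every ticket group — no reversal.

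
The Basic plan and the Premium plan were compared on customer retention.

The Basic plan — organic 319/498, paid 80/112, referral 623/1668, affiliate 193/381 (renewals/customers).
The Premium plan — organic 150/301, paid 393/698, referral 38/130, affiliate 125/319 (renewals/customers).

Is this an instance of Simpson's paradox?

Yes

Organic: the Basic plan 319/498 = 64.1%, the Premium plan 150/301 = 49.8% → the Basic plan
Paid: the Basic plan 80/112 = 71.4%, the Premium plan 393/698 = 56.3% → the Basic plan
Referral: the Basic plan 623/1668 = 37.4%, the Premium plan 38/130 = 29.2% → the Basic plan
Affiliate: the Basic plan 193/381 = 50.7%, the Premium plan 125/319 = 39.2% → the Basic plan
Overall: the Basic plan 1215/2659 = 45.7%, the Premium plan 706/1448 = 48.8% → the Premium plan
The Basic plan wins each signup group but the Premium plan wins overall — the comparison reverses. The Basic plan's customers skew toward referral, which has a lower base rate.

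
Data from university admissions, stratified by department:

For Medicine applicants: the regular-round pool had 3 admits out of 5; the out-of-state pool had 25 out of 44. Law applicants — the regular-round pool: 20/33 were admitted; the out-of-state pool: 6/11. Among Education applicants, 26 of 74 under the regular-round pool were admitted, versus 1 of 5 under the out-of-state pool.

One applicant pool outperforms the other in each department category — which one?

Medicine: the regular-round pool 3/5 = 60.0%, the out-of-state pool 25/44 = 56.8% → the regular-round pool
Law: the regular-round pool 20/33 = 60.6%, the out-of-state pool 6/11 = 54.5% → the regular-round pool
Education: the regular-round pool 26/74 = 35.1%, the out-of-state pool 1/5 = 20.0% → the regular-round pool
The regular-round pool has the higher rate in all 3 groups.

the regular-round pool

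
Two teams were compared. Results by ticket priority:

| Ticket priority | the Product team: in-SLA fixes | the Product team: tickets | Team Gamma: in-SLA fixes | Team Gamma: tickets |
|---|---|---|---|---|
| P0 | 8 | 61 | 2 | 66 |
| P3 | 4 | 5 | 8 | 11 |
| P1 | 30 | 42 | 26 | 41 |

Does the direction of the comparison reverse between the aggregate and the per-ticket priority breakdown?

P0: the Product team 8/61 = 13.1%, Team Gamma 2/66 = 3.0% → the Product team
P3: the Product team 4/5 = 80.0%, Team Gamma 8/11 = 72.7% → the Product team
P1: the Product team 30/42 = 71.4%, Team Gamma 26/41 = 63.4% → the Product team
Overall: the Product team 42/108 = 38.9%, Team Gamma 36/118 = 30.5% → the Product team
The Product team wins overall and in every ticket group — no reversal.

No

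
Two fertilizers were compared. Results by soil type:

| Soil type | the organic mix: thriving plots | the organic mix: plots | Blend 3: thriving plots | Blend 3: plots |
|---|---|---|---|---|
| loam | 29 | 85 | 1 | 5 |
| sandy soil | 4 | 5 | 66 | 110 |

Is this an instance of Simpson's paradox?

Loam: the organic mix 29/85 = 34.1%, Blend 3 1/5 = 20.0% → the organic mix
Sandy soil: the organic mix 4/5 = 80.0%, Blend 3 66/110 = 60.0% → the organic mix
Overall: the organic mix 33/90 = 36.7%, Blend 3 67/115 = 58.3% → Blend 3
The organic mix wins each soil group but Blend 3 wins overall — the comparison reverses. The organic mix's plots skew toward loam, which has a lower base rate.

Yes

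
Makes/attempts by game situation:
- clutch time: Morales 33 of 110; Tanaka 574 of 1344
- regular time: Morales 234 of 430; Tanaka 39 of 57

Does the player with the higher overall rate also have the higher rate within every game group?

Clutch time: Morales 33/110 = 30.0%, Tanaka 574/1344 = 42.7% → Tanaka
Regular time: Morales 234/430 = 54.4%, Tanaka 39/57 = 68.4% → Tanaka
Overall: Morales 267/540 = 49.4%, Tanaka 613/1401 = 43.8% → Morales
Tanaka wins each game group but Morales wins overall — the comparison reverses. Tanaka's attempts skew toward clutch time, which has a lower base rate.

No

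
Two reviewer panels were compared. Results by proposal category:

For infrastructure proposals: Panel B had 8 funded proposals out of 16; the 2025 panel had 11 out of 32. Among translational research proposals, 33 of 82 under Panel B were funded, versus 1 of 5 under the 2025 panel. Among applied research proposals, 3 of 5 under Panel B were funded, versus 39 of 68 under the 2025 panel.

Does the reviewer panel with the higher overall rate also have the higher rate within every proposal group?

No

Infrastructure: Panel B 8/16 = 50.0%, the 2025 panel 11/32 = 34.4% → Panel B
Translational research: Panel B 33/82 = 40.2%, the 2025 panel 1/5 = 20.0% → Panel B
Applied research: Panel B 3/5 = 60.0%, the 2025 panel 39/68 = 57.4% → Panel B
Overall: Panel B 44/103 = 42.7%, the 2025 panel 51/105 = 48.6% → the 2025 panel
Panel B wins each proposal group but the 2025 panel wins overall — the comparison reverses. Panel B's proposals skew toward translational research, which has a lower base rate.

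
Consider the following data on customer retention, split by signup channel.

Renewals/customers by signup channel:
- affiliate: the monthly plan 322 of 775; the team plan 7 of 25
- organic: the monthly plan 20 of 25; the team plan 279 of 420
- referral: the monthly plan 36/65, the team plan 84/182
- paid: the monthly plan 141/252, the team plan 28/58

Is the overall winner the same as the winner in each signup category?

Affiliate: the monthly plan 322/775 = 41.5%, the team plan 7/25 = 28.0% → the monthly plan
Organic: the monthly plan 20/25 = 80.0%, the team plan 279/420 = 66.4% → the monthly plan
Referral: the monthly plan 36/65 = 55.4%, the team plan 84/182 = 46.2% → the monthly plan
Paid: the monthly plan 141/252 = 56.0%, the team plan 28/58 = 48.3% → the monthly plan
Overall: the monthly plan 519/1117 = 46.5%, the team plan 398/685 = 58.1% → the team plan
The monthly plan wins each signup group but the team plan wins overall — the comparison reverses. The monthly plan's customers skew toward affiliate, which has a lower base rate.

No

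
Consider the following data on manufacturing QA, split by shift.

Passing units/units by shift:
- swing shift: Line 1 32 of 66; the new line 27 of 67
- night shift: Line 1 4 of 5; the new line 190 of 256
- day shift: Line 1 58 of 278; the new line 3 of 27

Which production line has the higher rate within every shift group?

Line 1

Swing shift: Line 1 32/66 = 48.5%, the new line 27/67 = 40.3% → Line 1
Night shift: Line 1 4/5 = 80.0%, the new line 190/256 = 74.2% → Line 1
Day shift: Line 1 58/278 = 20.9%, the new line 3/27 = 11.1% → Line 1
Line 1 has the higher rate in all 3 groups.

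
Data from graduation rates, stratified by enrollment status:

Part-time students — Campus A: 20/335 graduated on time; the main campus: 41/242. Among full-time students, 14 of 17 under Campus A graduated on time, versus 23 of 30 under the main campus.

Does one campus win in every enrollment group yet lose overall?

No

Part-time: Campus A 20/335 = 6.0%, the main campus 41/242 = 16.9% → the main campus
Full-time: Campus A 14/17 = 82.4%, the main campus 23/30 = 76.7% → Campus A
Overall: Campus A 34/352 = 9.7%, the main campus 64/272 = 23.5% → the main campus
Neither sweeps: Campus A wins 1 of 2 groups, the main campus wins 1. The main campus wins overall but not every group — no Simpson reversal.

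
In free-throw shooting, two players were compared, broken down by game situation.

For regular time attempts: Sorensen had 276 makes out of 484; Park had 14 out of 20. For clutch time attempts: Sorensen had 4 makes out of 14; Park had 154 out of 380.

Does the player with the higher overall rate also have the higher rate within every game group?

Regular time: Sorensen 276/484 = 57.0%, Park 14/20 = 70.0% → Park
Clutch time: Sorensen 4/14 = 28.6%, Park 154/380 = 40.5% → Park
Overall: Sorensen 280/498 = 56.2%, Park 168/400 = 42.0% → Sorensen
Park wins each game group but Sorensen wins overall — the comparison reverses. Park's attempts skew toward clutch time, which has a lower base rate.

No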